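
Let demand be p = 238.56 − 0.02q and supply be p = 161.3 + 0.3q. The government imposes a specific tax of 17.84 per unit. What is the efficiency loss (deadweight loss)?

497.29

Competitive equilibrium: 238.56 − 0.02q = 161.3 + 0.3q → q* = 241.4375, p* = 233.7313.
With the tax, the buyer price exceeds the seller price by 17.84: (238.56 − 0.02q) − (161.3 + 0.3q) = 17.84 → q' = 185.6875.
Δq = 241.4375 − 185.6875 = 55.75; the wedge equals the tax, 17.84.
The triangle = ½ × 55.75 × 17.84 = 497.29.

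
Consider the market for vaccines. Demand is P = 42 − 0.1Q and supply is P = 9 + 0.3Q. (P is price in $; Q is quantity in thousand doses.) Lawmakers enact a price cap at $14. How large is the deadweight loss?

Competitive equilibrium: 42 − 0.1Q = 9 + 0.3Q → Q* = 82.5, P* = 33.75.
At the ceiling P = 14, quantity supplied = (14 − 9)/0.3 = 16.66667.
Willingness to pay at Q' = 16.66667: 42 − 0.1·16.66667 = 40.33333.
ΔQ = 82.5 − 16.66667 = 65.83333; wedge = 40.33333 − 14 = 26.33333.
Deadweight loss = ½ × 65.83333 × 26.33333 = $866.81 thousand.

$866.81 thousand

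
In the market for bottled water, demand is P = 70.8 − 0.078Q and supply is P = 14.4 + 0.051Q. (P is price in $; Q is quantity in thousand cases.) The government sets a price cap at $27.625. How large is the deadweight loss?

$2041.22 thousand

Competitive equilibrium: 70.8 − 0.078Q = 14.4 + 0.051Q → Q* = 437.2093, P* = 36.6977.
At the ceiling P = 27.625, quantity supplied = (27.625 − 14.4)/0.051 = 259.3137.
Willingness to pay at Q' = 259.3137: 70.8 − 0.078·259.3137 = 50.5735.
ΔQ = 437.2093 − 259.3137 = 177.8956; wedge = 50.5735 − 27.625 = 22.9485.
DWL = ½ × 177.8956 × 22.9485 = $2041.22 thousand.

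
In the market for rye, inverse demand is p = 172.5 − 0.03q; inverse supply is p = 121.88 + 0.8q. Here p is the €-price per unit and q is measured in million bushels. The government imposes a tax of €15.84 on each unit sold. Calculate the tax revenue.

€663.75 million

Competitive equilibrium: 172.5 − 0.03q = 121.88 + 0.8q → q* = 60.988, p* = 170.6704.
With the tax, the buyer price exceeds the seller price by 15.84: (172.5 − 0.03q) − (121.88 + 0.8q) = 15.84 → q' = 41.9036.
Tax revenue = 15.84 × 41.9036 = €663.75 million.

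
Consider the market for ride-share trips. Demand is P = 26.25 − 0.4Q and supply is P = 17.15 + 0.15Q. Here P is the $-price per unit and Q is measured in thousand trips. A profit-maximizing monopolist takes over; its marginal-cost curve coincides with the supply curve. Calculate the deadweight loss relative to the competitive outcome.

Competitive equilibrium: 26.25 − 0.4Q = 17.15 + 0.15Q → Q* = 16.5455, P* = 19.6318.
Marginal revenue: MR = 26.25 − 0.8Q. Set MR = MC: 26.25 − 0.8Q = 17.15 + 0.15Q → Q_m = 9.5789.
Price P_m = 26.25 − 0.4·9.5789 = 22.4184; MC(Q_m) = 17.15 + 0.15·9.5789 = 18.5868.
Competitive Q* = 16.5455, so ΔQ = 6.9666; wedge = 22.4184 − 18.5868 = 3.8316.
The triangle = ½ × 6.9666 × 3.8316 = $13.35 thousand.

$13.35 thousand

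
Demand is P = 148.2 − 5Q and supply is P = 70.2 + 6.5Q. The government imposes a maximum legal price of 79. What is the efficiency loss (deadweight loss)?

Competitive equilibrium: 148.2 − 5Q = 70.2 + 6.5Q → Q* = 6.7826, P* = 114.287.
At the ceiling P = 79, quantity supplied = (79 − 70.2)/6.5 = 1.3538.
Willingness to pay at Q' = 1.3538: 148.2 − 5·1.3538 = 141.431.
ΔQ = 6.7826 − 1.3538 = 5.4288; wedge = 141.431 − 79 = 62.431.
Welfare loss = ½ × 5.4288 × 62.431 = 169.46.

169.46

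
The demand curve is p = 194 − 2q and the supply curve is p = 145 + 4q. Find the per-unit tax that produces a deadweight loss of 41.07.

22.2

Competitive equilibrium: 194 − 2q = 145 + 4q → q* = 8.1667, p* = 177.6667.
A tax t gives Δq = t/6 and wedge t, so DWL = t²/12.
t²/12 = 41.07 → t² = 492.84 → t = 22.2.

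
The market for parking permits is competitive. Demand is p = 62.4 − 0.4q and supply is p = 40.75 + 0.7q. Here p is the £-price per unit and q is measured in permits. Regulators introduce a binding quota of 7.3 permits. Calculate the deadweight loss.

Competitive equilibrium: 62.4 − 0.4q = 40.75 + 0.7q → q* = 19.6818, p* = 54.5273.
At q = 7.3: demand price = 62.4 − 0.4·7.3 = 59.48; supply price = 40.75 + 0.7·7.3 = 45.86.
Δq = 19.6818 − 7.3 = 12.3818; wedge = 59.48 − 45.86 = 13.62.
Welfare loss = ½ × 12.3818 × 13.62 = £84.32.

£84.32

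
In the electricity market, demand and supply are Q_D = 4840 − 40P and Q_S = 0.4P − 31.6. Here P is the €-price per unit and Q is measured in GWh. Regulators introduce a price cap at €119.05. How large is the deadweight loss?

In inverse form: demand P = 121 − 0.025Q, supply P = 79 + 2.5Q.
Competitive equilibrium: 121 − 0.025Q = 79 + 2.5Q → Q* = 16.6337, P* = 120.5842.
At the ceiling P = 119.05, quantity supplied = (119.05 − 79)/2.5 = 16.02.
Willingness to pay at Q' = 16.02: 121 − 0.025·16.02 = 120.5995.
ΔQ = 16.6337 − 16.02 = 0.6137; wedge = 120.5995 − 119.05 = 1.5495.
Welfare loss = ½ × 0.6137 × 1.5495 = €0.48.

€0.48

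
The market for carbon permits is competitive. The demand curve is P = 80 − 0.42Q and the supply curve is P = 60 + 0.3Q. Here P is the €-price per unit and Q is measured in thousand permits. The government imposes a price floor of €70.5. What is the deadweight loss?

Competitive equilibrium: 80 − 0.42Q = 60 + 0.3Q → Q* = 27.7778, P* = 68.3333.
At the floor P = 70.5, quantity demanded = (80 − 70.5)/0.42 = 22.619.
Sellers' marginal cost at Q' = 22.619: 60 + 0.3·22.619 = 66.7857.
ΔQ = 27.7778 − 22.619 = 5.1588; wedge = 70.5 − 66.7857 = 3.7143.
The triangle = ½ × 5.1588 × 3.7143 = €9.58 thousand.

€9.58 thousand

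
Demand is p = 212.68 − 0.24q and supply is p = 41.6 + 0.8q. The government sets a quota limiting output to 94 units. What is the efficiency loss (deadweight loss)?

2584.53

Competitive equilibrium: 212.68 − 0.24q = 41.6 + 0.8q → q* = 164.5, p* = 173.2.
At q = 94: demand price = 212.68 − 0.24·94 = 190.12; supply price = 41.6 + 0.8·94 = 116.8.
Δq = 164.5 − 94 = 70.5; wedge = 190.12 − 116.8 = 73.32.
The triangle = ½ × 70.5 × 73.32 = 2584.53.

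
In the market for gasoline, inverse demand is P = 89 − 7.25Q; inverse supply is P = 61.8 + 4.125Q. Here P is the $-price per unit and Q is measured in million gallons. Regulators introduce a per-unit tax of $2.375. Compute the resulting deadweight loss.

Competitive equilibrium: 89 − 7.25Q = 61.8 + 4.125Q → Q* = 2.3912, P* = 71.6637.
With the tax, the buyer price exceeds the seller price by 2.375: (89 − 7.25Q) − (61.8 + 4.125Q) = 2.375 → Q' = 2.1824.
ΔQ = 2.3912 − 2.1824 = 0.2088; the wedge equals the tax, 2.375.
The triangle = ½ × 0.2088 × 2.375 = $0.25 million.

$0.25 million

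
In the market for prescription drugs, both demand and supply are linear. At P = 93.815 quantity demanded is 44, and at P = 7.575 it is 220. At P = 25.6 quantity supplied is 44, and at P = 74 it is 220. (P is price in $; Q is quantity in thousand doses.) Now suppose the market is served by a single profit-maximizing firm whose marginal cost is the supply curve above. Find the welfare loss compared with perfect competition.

Demand slope = (7.575 − 93.815)/(220 − 44) = −0.49, so P = 115.375 − 0.49Q.
Supply slope = (74 − 25.6)/(220 − 44) = 0.275, so P = 13.5 + 0.275Q.
Competitive equilibrium: 115.375 − 0.49Q = 13.5 + 0.275Q → Q* = 133.1699, P* = 50.1217.
Marginal revenue: MR = 115.375 − 0.98Q. Set MR = MC: 115.375 − 0.98Q = 13.5 + 0.275Q → Q_m = 81.1753.
Price P_m = 115.375 − 0.49·81.1753 = 75.5991; MC(Q_m) = 13.5 + 0.275·81.1753 = 35.8232.
Competitive Q* = 133.1699, so ΔQ = 51.9946; wedge = 75.5991 − 35.8232 = 39.7759.
Welfare loss = ½ × 51.9946 × 39.7759 = $1034.07 thousand.

$1034.07 thousand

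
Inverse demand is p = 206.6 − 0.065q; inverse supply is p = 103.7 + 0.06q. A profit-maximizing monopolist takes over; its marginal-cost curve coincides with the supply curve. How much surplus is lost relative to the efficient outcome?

Competitive equilibrium: 206.6 − 0.065q = 103.7 + 0.06q → q* = 823.2, p* = 153.092.
Marginal revenue: MR = 206.6 − 0.13q. Set MR = MC: 206.6 − 0.13q = 103.7 + 0.06q → q_m = 541.57895.
Price p_m = 206.6 − 0.065·541.57895 = 171.39737; MC(q_m) = 103.7 + 0.06·541.57895 = 136.19474.
Competitive q* = 823.2, so Δq = 281.62105; wedge = 171.39737 − 136.19474 = 35.20263.
The triangle = ½ × 281.62105 × 35.20263 = 4956.90.

4956.90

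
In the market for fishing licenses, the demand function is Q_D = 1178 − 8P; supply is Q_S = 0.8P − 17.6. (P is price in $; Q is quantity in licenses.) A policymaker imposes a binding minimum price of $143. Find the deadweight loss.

In inverse form: demand P = 147.25 − 0.125Q, supply P = 22 + 1.25Q.
Competitive equilibrium: 147.25 − 0.125Q = 22 + 1.25Q → Q* = 91.0909, P* = 135.8636.
At the floor P = 143, quantity demanded = (147.25 − 143)/0.125 = 34.
Sellers' marginal cost at Q' = 34: 22 + 1.25·34 = 64.5.
ΔQ = 91.0909 − 34 = 57.0909; wedge = 143 − 64.5 = 78.5.
Welfare loss = ½ × 57.0909 × 78.5 = $2240.82.

$2240.82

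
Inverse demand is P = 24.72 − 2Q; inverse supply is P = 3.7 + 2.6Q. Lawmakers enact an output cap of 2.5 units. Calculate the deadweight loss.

9.85

Competitive equilibrium: 24.72 − 2Q = 3.7 + 2.6Q → Q* = 4.5696, P* = 15.5809.
At Q = 2.5: demand price = 24.72 − 2·2.5 = 19.72; supply price = 3.7 + 2.6·2.5 = 10.2.
ΔQ = 4.5696 − 2.5 = 2.0696; wedge = 19.72 − 10.2 = 9.52.
Welfare loss = ½ × 2.0696 × 9.52 = 9.85.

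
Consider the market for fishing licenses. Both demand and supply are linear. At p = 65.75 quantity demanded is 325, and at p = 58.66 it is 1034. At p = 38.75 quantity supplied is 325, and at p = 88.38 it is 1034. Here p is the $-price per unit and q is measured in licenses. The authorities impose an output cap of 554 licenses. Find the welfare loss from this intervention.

$470.89

Demand slope = (58.66 − 65.75)/(1034 − 325) = −0.01, so p = 69 − 0.01q.
Supply slope = (88.38 − 38.75)/(1034 − 325) = 0.07, so p = 16 + 0.07q.
Competitive equilibrium: 69 − 0.01q = 16 + 0.07q → q* = 662.5, p* = 62.375.
At q = 554: demand price = 69 − 0.01·554 = 63.46; supply price = 16 + 0.07·554 = 54.78.
Δq = 662.5 − 554 = 108.5; wedge = 63.46 − 54.78 = 8.68.
Welfare loss = ½ × 108.5 × 8.68 = $470.89.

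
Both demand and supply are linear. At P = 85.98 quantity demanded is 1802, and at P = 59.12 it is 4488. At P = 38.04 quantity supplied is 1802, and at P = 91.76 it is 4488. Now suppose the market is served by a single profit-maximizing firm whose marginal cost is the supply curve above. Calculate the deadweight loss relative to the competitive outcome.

10837.50

Demand slope = (59.12 − 85.98)/(4488 − 1802) = −0.01, so P = 104 − 0.01Q.
Supply slope = (91.76 − 38.04)/(4488 − 1802) = 0.02, so P = 2 + 0.02Q.
Competitive equilibrium: 104 − 0.01Q = 2 + 0.02Q → Q* = 3400, P* = 70.
Marginal revenue: MR = 104 − 0.02Q. Set MR = MC: 104 − 0.02Q = 2 + 0.02Q → Q_m = 2550.
Price P_m = 104 − 0.01·2550 = 78.5; MC(Q_m) = 2 + 0.02·2550 = 53.
Competitive Q* = 3400, so ΔQ = 850; wedge = 78.5 − 53 = 25.5.
The triangle = ½ × 850 × 25.5 = 10837.50.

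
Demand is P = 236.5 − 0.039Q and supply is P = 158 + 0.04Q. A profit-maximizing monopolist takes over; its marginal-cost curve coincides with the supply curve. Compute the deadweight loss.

4260.37

Competitive equilibrium: 236.5 − 0.039Q = 158 + 0.04Q → Q* = 993.6709, P* = 197.7468.
Marginal revenue: MR = 236.5 − 0.078Q. Set MR = MC: 236.5 − 0.078Q = 158 + 0.04Q → Q_m = 665.2542.
Price P_m = 236.5 − 0.039·665.2542 = 210.5551; MC(Q_m) = 158 + 0.04·665.2542 = 184.6102.
Competitive Q* = 993.6709, so ΔQ = 328.4167; wedge = 210.5551 − 184.6102 = 25.9449.
Welfare loss = ½ × 328.4167 × 25.9449 = 4260.37.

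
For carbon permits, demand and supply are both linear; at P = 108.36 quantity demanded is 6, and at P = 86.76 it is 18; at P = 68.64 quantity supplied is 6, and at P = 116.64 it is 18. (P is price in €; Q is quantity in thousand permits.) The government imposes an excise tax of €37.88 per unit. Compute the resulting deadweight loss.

Demand slope = (86.76 − 108.36)/(18 − 6) = −1.8, so P = 119.16 − 1.8Q.
Supply slope = (116.64 − 68.64)/(18 − 6) = 4, so P = 44.64 + 4Q.
Competitive equilibrium: 119.16 − 1.8Q = 44.64 + 4Q → Q* = 12.8483, P* = 96.0331.
With the tax, the buyer price exceeds the seller price by 37.88: (119.16 − 1.8Q) − (44.64 + 4Q) = 37.88 → Q' = 6.3172.
ΔQ = 12.8483 − 6.3172 = 6.5311; the wedge equals the tax, 37.88.
DWL = ½ × 6.5311 × 37.88 = €123.70 thousand.

€123.70 thousand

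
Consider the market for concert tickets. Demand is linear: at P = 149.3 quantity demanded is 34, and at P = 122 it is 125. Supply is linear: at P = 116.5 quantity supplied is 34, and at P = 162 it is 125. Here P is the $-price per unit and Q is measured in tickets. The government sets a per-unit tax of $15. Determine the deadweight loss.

$140.625

Demand slope = (122 − 149.3)/(125 − 34) = −0.3, so P = 159.5 − 0.3Q.
Supply slope = (162 − 116.5)/(125 − 34) = 0.5, so P = 99.5 + 0.5Q.
Competitive equilibrium: 159.5 − 0.3Q = 99.5 + 0.5Q → Q* = 75, P* = 137.
With the tax, the buyer price exceeds the seller price by 15: (159.5 − 0.3Q) − (99.5 + 0.5Q) = 15 → Q' = 56.25.
ΔQ = 75 − 56.25 = 18.75; the wedge equals the tax, 15.
Welfare loss = ½ × 18.75 × 15 = $140.625.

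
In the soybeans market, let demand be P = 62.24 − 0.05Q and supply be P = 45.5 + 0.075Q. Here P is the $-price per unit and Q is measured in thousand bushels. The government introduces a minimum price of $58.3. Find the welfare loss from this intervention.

Competitive equilibrium: 62.24 − 0.05Q = 45.5 + 0.075Q → Q* = 133.92, P* = 55.544.
At the floor P = 58.3, quantity demanded = (62.24 − 58.3)/0.05 = 78.8.
Sellers' marginal cost at Q' = 78.8: 45.5 + 0.075·78.8 = 51.41.
ΔQ = 133.92 − 78.8 = 55.12; wedge = 58.3 − 51.41 = 6.89.
Welfare loss = ½ × 55.12 × 6.89 = $189.89 thousand.

$189.89 thousand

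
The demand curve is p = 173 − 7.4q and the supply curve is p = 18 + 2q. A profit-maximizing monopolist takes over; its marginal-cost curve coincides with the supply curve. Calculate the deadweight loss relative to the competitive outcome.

247.94

Competitive equilibrium: 173 − 7.4q = 18 + 2q → q* = 16.4894, p* = 50.9787.
Marginal revenue: MR = 173 − 14.8q. Set MR = MC: 173 − 14.8q = 18 + 2q → q_m = 9.2262.
Price p_m = 173 − 7.4·9.2262 = 104.7261; MC(q_m) = 18 + 2·9.2262 = 36.4524.
Competitive q* = 16.4894, so Δq = 7.2632; wedge = 104.7261 − 36.4524 = 68.2737.
Deadweight loss = ½ × 7.2632 × 68.2737 = 247.94.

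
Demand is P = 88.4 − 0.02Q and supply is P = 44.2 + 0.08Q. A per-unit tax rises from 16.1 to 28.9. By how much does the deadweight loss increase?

Competitive equilibrium: 88.4 − 0.02Q = 44.2 + 0.08Q → Q* = 442, P* = 79.56.
For a per-unit tax t: ΔQ = t/0.1, so DWL = ½·t·(t/0.1) = t²/0.2.
At t = 16.1: DWL = 1296.05. At t = 28.9: DWL = 4176.05.
Increase = 4176.05 − 1296.05 = 2880.

2880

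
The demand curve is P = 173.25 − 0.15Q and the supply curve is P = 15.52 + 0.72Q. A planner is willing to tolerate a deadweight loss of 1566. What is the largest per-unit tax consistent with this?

Competitive equilibrium: 173.25 − 0.15Q = 15.52 + 0.72Q → Q* = 181.2989, P* = 146.0552.
A tax t gives ΔQ = t/0.87 and wedge t, so DWL = t²/1.74.
t²/1.74 = 1566 → t² = 2724.84 → t = 52.2.

52.2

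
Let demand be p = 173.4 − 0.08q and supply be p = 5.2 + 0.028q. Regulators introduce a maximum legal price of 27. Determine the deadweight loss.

32755.62

Competitive equilibrium: 173.4 − 0.08q = 5.2 + 0.028q → q* = 1557.4074, p* = 48.8074.
At the ceiling p = 27, quantity supplied = (27 − 5.2)/0.028 = 778.5714.
Willingness to pay at q' = 778.5714: 173.4 − 0.08·778.5714 = 111.1143.
Δq = 1557.4074 − 778.5714 = 778.836; wedge = 111.1143 − 27 = 84.1143.
The triangle = ½ × 778.836 × 84.1143 = 32755.62.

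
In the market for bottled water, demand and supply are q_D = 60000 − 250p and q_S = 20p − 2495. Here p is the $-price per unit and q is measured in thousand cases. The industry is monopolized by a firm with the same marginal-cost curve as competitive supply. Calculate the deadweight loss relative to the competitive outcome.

$584.95 thousand

In inverse form: demand p = 240 − 0.004q, supply p = 124.75 + 0.05q.
Competitive equilibrium: 240 − 0.004q = 124.75 + 0.05q → q* = 2134.2593, p* = 231.463.
Marginal revenue: MR = 240 − 0.008q. Set MR = MC: 240 − 0.008q = 124.75 + 0.05q → q_m = 1987.069.
Price p_m = 240 − 0.004·1987.069 = 232.0517; MC(q_m) = 124.75 + 0.05·1987.069 = 224.1035.
Competitive q* = 2134.2593, so Δq = 147.1903; wedge = 232.0517 − 224.1035 = 7.9482.
DWL = ½ × 147.1903 × 7.9482 = $584.95 thousand.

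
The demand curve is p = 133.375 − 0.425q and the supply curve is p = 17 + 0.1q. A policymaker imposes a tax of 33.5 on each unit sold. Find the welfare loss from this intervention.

Competitive equilibrium: 133.375 − 0.425q = 17 + 0.1q → q* = 221.6667, p* = 39.1667.
With the tax, the buyer price exceeds the seller price by 33.5: (133.375 − 0.425q) − (17 + 0.1q) = 33.5 → q' = 157.8571.
Δq = 221.6667 − 157.8571 = 63.8096; the wedge equals the tax, 33.5.
The triangle = ½ × 63.8096 × 33.5 = 1068.81.

1068.81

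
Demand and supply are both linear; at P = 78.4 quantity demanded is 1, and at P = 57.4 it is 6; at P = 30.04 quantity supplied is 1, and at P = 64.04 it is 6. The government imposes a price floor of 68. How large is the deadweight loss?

20.28

Demand slope = (57.4 − 78.4)/(6 − 1) = −4.2, so P = 82.6 − 4.2Q.
Supply slope = (64.04 − 30.04)/(6 − 1) = 6.8, so P = 23.24 + 6.8Q.
Competitive equilibrium: 82.6 − 4.2Q = 23.24 + 6.8Q → Q* = 5.3964, P* = 59.9353.
At the floor P = 68, quantity demanded = (82.6 − 68)/4.2 = 3.4762.
Sellers' marginal cost at Q' = 3.4762: 23.24 + 6.8·3.4762 = 46.8782.
ΔQ = 5.3964 − 3.4762 = 1.9202; wedge = 68 − 46.8782 = 21.1218.
DWL = ½ × 1.9202 × 21.1218 = 20.28.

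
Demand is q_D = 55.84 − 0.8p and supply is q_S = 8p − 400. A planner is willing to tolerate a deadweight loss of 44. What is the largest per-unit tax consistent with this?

11

In inverse form: demand p = 69.8 − 1.25q, supply p = 50 + 0.125q.
Competitive equilibrium: 69.8 − 1.25q = 50 + 0.125q → q* = 14.4, p* = 51.8.
A tax t gives Δq = t/1.375 and wedge t, so DWL = t²/2.75.
t²/2.75 = 44 → t² = 121 → t = 11.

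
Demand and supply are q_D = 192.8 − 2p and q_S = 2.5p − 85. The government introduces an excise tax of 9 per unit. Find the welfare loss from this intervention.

In inverse form: demand p = 96.4 − 0.5q, supply p = 34 + 0.4q.
Competitive equilibrium: 96.4 − 0.5q = 34 + 0.4q → q* = 69.3333, p* = 61.7333.
With the tax, the buyer price exceeds the seller price by 9: (96.4 − 0.5q) − (34 + 0.4q) = 9 → q' = 59.3333.
Δq = 69.3333 − 59.3333 = 10; the wedge equals the tax, 9.
Deadweight loss = ½ × 10 × 9 = 45.

45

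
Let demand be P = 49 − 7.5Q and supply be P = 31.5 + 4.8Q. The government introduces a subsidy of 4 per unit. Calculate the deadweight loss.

Competitive equilibrium: 49 − 7.5Q = 31.5 + 4.8Q → Q* = 1.4228, P* = 38.3293.
The subsidy lowers effective supply by 4: P = 27.5 + 4.8Q.
New quantity: 49 − 7.5Q = 27.5 + 4.8Q → Q' = 1.748.
Overproduction ΔQ = 1.748 − 1.4228 = 0.3252; wedge = subsidy = 4.
Welfare loss = ½ × 0.3252 × 4 = 0.65.

0.65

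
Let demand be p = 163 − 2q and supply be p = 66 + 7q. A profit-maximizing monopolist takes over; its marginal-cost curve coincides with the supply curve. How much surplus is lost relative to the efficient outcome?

Competitive equilibrium: 163 − 2q = 66 + 7q → q* = 10.7778, p* = 141.4444.
Marginal revenue: MR = 163 − 4q. Set MR = MC: 163 − 4q = 66 + 7q → q_m = 8.8182.
Price p_m = 163 − 2·8.8182 = 145.3636; MC(q_m) = 66 + 7·8.8182 = 127.7274.
Competitive q* = 10.7778, so Δq = 1.9596; wedge = 145.3636 − 127.7274 = 17.6362.
DWL = ½ × 1.9596 × 17.6362 = 17.28.

17.28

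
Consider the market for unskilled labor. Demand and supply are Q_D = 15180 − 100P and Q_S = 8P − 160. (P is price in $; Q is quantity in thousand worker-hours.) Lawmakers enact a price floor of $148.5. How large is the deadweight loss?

In inverse form: demand P = 151.8 − 0.01Q, supply P = 20 + 0.125Q.
Competitive equilibrium: 151.8 − 0.01Q = 20 + 0.125Q → Q* = 976.2963, P* = 142.037.
At the floor P = 148.5, quantity demanded = (151.8 − 148.5)/0.01 = 330.
Sellers' marginal cost at Q' = 330: 20 + 0.125·330 = 61.25.
ΔQ = 976.2963 − 330 = 646.2963; wedge = 148.5 − 61.25 = 87.25.
Deadweight loss = ½ × 646.2963 × 87.25 = $28194.68 thousand.

$28194.68 thousand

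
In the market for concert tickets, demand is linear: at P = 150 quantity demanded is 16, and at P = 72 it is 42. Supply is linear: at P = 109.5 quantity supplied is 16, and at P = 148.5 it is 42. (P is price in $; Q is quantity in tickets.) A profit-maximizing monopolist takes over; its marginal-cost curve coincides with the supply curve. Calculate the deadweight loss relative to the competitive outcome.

$225

Demand slope = (72 − 150)/(42 − 16) = −3, so P = 198 − 3Q.
Supply slope = (148.5 − 109.5)/(42 − 16) = 1.5, so P = 85.5 + 1.5Q.
Competitive equilibrium: 198 − 3Q = 85.5 + 1.5Q → Q* = 25, P* = 123.
Marginal revenue: MR = 198 − 6Q. Set MR = MC: 198 − 6Q = 85.5 + 1.5Q → Q_m = 15.
Price P_m = 198 − 3·15 = 153; MC(Q_m) = 85.5 + 1.5·15 = 108.
Competitive Q* = 25, so ΔQ = 10; wedge = 153 − 108 = 45.
DWL = ½ × 10 × 45 = $225.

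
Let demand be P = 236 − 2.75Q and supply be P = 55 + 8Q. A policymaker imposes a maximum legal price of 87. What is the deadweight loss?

Competitive equilibrium: 236 − 2.75Q = 55 + 8Q → Q* = 16.8372, P* = 189.6977.
At the ceiling P = 87, quantity supplied = (87 − 55)/8 = 4.
Willingness to pay at Q' = 4: 236 − 2.75·4 = 225.
ΔQ = 16.8372 − 4 = 12.8372; wedge = 225 − 87 = 138.
Welfare loss = ½ × 12.8372 × 138 = 885.77.

885.77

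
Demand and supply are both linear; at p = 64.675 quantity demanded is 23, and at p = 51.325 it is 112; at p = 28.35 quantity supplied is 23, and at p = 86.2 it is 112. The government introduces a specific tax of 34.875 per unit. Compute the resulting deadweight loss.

Demand slope = (51.325 − 64.675)/(112 − 23) = −0.15, so p = 68.125 − 0.15q.
Supply slope = (86.2 − 28.35)/(112 − 23) = 0.65, so p = 13.4 + 0.65q.
Competitive equilibrium: 68.125 − 0.15q = 13.4 + 0.65q → q* = 68.4063, p* = 57.8641.
With the tax, the buyer price exceeds the seller price by 34.875: (68.125 − 0.15q) − (13.4 + 0.65q) = 34.875 → q' = 24.8125.
Δq = 68.4063 − 24.8125 = 43.5938; the wedge equals the tax, 34.875.
The triangle = ½ × 43.5938 × 34.875 = 760.17.

760.17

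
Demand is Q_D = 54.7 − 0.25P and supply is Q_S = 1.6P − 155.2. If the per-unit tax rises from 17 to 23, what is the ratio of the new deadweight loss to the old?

In inverse form: demand P = 218.8 − 4Q, supply P = 97 + 0.625Q.
Competitive equilibrium: 218.8 − 4Q = 97 + 0.625Q → Q* = 26.3351, P* = 113.4595.
For a per-unit tax t: ΔQ = t/4.625, so DWL = ½·t·(t/4.625) = t²/9.25.
At t = 17: DWL = 31.243. At t = 23: DWL = 57.189.
Ratio = (23/17)² = 1.830.

1.830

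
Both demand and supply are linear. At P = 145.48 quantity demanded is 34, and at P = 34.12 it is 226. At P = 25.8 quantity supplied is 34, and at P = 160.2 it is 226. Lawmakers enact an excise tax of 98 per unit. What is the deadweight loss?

3751.56

Demand slope = (34.12 − 145.48)/(226 − 34) = −0.58, so P = 165.2 − 0.58Q.
Supply slope = (160.2 − 25.8)/(226 − 34) = 0.7, so P = 2 + 0.7Q.
Competitive equilibrium: 165.2 − 0.58Q = 2 + 0.7Q → Q* = 127.5, P* = 91.25.
With the tax, the buyer price exceeds the seller price by 98: (165.2 − 0.58Q) − (2 + 0.7Q) = 98 → Q' = 50.9375.
ΔQ = 127.5 − 50.9375 = 76.5625; the wedge equals the tax, 98.
Welfare loss = ½ × 76.5625 × 98 = 3751.56.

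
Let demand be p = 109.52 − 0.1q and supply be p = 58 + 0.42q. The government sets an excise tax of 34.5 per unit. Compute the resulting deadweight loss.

Competitive equilibrium: 109.52 − 0.1q = 58 + 0.42q → q* = 99.0769, p* = 99.6123.
With the tax, the buyer price exceeds the seller price by 34.5: (109.52 − 0.1q) − (58 + 0.42q) = 34.5 → q' = 32.7308.
Δq = 99.0769 − 32.7308 = 66.3461; the wedge equals the tax, 34.5.
Welfare loss = ½ × 66.3461 × 34.5 = 1144.47.

1144.47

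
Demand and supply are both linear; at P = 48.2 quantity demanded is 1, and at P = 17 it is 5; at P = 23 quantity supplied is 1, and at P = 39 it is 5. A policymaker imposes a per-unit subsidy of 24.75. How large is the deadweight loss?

25.96

Demand slope = (17 − 48.2)/(5 − 1) = −7.8, so P = 56 − 7.8Q.
Supply slope = (39 − 23)/(5 − 1) = 4, so P = 19 + 4Q.
Competitive equilibrium: 56 − 7.8Q = 19 + 4Q → Q* = 3.1356, P* = 31.5424.
The subsidy lowers effective supply by 24.75: P = 4Q − 5.75.
New quantity: 56 − 7.8Q = 4Q − 5.75 → Q' = 5.2331.
Overproduction ΔQ = 5.2331 − 3.1356 = 2.0975; wedge = subsidy = 24.75.
Welfare loss = ½ × 2.0975 × 24.75 = 25.96.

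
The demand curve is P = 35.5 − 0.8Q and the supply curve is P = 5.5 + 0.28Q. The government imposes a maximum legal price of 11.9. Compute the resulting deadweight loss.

13.07

Competitive equilibrium: 35.5 − 0.8Q = 5.5 + 0.28Q → Q* = 27.77778, P* = 13.27778.
At the ceiling P = 11.9, quantity supplied = (11.9 − 5.5)/0.28 = 22.85714.
Willingness to pay at Q' = 22.85714: 35.5 − 0.8·22.85714 = 17.21429.
ΔQ = 27.77778 − 22.85714 = 4.92064; wedge = 17.21429 − 11.9 = 5.31429.
The triangle = ½ × 4.92064 × 5.31429 = 13.07.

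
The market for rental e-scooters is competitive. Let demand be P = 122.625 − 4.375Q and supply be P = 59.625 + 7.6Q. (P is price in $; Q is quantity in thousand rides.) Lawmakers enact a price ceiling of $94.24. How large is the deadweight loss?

Competitive equilibrium: 122.625 − 4.375Q = 59.625 + 7.6Q → Q* = 5.261, P* = 99.6083.
At the ceiling P = 94.24, quantity supplied = (94.24 − 59.625)/7.6 = 4.5546.
Willingness to pay at Q' = 4.5546: 122.625 − 4.375·4.5546 = 102.6986.
ΔQ = 5.261 − 4.5546 = 0.7064; wedge = 102.6986 − 94.24 = 8.4586.
Deadweight loss = ½ × 0.7064 × 8.4586 = $2.99 thousand.

$2.99 thousand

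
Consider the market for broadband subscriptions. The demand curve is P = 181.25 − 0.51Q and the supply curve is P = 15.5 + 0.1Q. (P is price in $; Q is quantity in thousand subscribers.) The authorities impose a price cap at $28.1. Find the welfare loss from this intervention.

$6476.58 thousand

Competitive equilibrium: 181.25 − 0.51Q = 15.5 + 0.1Q → Q* = 271.7213, P* = 42.6721.
At the ceiling P = 28.1, quantity supplied = (28.1 − 15.5)/0.1 = 126.
Willingness to pay at Q' = 126: 181.25 − 0.51·126 = 116.99.
ΔQ = 271.7213 − 126 = 145.7213; wedge = 116.99 − 28.1 = 88.89.
DWL = ½ × 145.7213 × 88.89 = $6476.58 thousand.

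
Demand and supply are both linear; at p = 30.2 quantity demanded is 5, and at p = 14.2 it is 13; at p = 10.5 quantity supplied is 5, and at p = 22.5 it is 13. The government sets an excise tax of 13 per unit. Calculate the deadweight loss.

24.14

Demand slope = (14.2 − 30.2)/(13 − 5) = −2, so p = 40.2 − 2q.
Supply slope = (22.5 − 10.5)/(13 − 5) = 1.5, so p = 3 + 1.5q.
Competitive equilibrium: 40.2 − 2q = 3 + 1.5q → q* = 10.6286, p* = 18.9429.
With the tax, the buyer price exceeds the seller price by 13: (40.2 − 2q) − (3 + 1.5q) = 13 → q' = 6.9143.
Δq = 10.6286 − 6.9143 = 3.7143; the wedge equals the tax, 13.
The triangle = ½ × 3.7143 × 13 = 24.14.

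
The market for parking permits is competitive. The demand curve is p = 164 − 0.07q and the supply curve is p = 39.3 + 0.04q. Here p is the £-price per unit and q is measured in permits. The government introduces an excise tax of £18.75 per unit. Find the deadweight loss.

Competitive equilibrium: 164 − 0.07q = 39.3 + 0.04q → q* = 1133.6364, p* = 84.6455.
With the tax, the buyer price exceeds the seller price by 18.75: (164 − 0.07q) − (39.3 + 0.04q) = 18.75 → q' = 963.1818.
Δq = 1133.6364 − 963.1818 = 170.4546; the wedge equals the tax, 18.75.
The triangle = ½ × 170.4546 × 18.75 = £1598.01.

£1598.01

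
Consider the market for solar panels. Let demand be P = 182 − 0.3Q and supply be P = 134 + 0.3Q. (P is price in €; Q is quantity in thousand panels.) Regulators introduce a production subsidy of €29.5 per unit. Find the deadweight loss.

Competitive equilibrium: 182 − 0.3Q = 134 + 0.3Q → Q* = 80, P* = 158.
The subsidy lowers effective supply by 29.5: P = 104.5 + 0.3Q.
New quantity: 182 − 0.3Q = 104.5 + 0.3Q → Q' = 129.1667.
Overproduction ΔQ = 129.1667 − 80 = 49.1667; wedge = subsidy = 29.5.
DWL = ½ × 49.1667 × 29.5 = €725.21 thousand.

€725.21 thousand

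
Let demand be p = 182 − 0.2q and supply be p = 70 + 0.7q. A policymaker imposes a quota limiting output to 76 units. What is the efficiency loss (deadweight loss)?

Competitive equilibrium: 182 − 0.2q = 70 + 0.7q → q* = 124.4444, p* = 157.1111.
At q = 76: demand price = 182 − 0.2·76 = 166.8; supply price = 70 + 0.7·76 = 123.2.
Δq = 124.4444 − 76 = 48.4444; wedge = 166.8 − 123.2 = 43.6.
Deadweight loss = ½ × 48.4444 × 43.6 = 1056.09.

1056.09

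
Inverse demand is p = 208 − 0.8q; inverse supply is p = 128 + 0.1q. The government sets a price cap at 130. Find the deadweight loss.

2135.56

Competitive equilibrium: 208 − 0.8q = 128 + 0.1q → q* = 88.8889, p* = 136.8889.
At the ceiling p = 130, quantity supplied = (130 − 128)/0.1 = 20.
Willingness to pay at q' = 20: 208 − 0.8·20 = 192.
Δq = 88.8889 − 20 = 68.8889; wedge = 192 − 130 = 62.
Deadweight loss = ½ × 68.8889 × 62 = 2135.56.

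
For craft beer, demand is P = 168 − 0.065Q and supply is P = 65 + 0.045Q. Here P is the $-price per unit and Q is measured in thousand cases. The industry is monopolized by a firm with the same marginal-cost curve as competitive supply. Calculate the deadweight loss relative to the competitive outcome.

Competitive equilibrium: 168 − 0.065Q = 65 + 0.045Q → Q* = 936.36364, P* = 107.13636.
Marginal revenue: MR = 168 − 0.13Q. Set MR = MC: 168 − 0.13Q = 65 + 0.045Q → Q_m = 588.57143.
Price P_m = 168 − 0.065·588.57143 = 129.74286; MC(Q_m) = 65 + 0.045·588.57143 = 91.48571.
Competitive Q* = 936.36364, so ΔQ = 347.79221; wedge = 129.74286 − 91.48571 = 38.25715.
DWL = ½ × 347.79221 × 38.25715 = $6652.77 thousand.

$6652.77 thousand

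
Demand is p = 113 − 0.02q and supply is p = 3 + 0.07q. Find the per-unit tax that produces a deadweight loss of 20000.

60

Competitive equilibrium: 113 − 0.02q = 3 + 0.07q → q* = 1222.2222, p* = 88.5556.
A tax t gives Δq = t/0.09 and wedge t, so DWL = t²/0.18.
t²/0.18 = 20000 → t² = 3600 → t = 60.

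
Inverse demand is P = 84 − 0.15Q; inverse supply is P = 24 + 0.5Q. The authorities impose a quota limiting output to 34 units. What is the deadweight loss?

Competitive equilibrium: 84 − 0.15Q = 24 + 0.5Q → Q* = 92.3077, P* = 70.1538.
At Q = 34: demand price = 84 − 0.15·34 = 78.9; supply price = 24 + 0.5·34 = 41.
ΔQ = 92.3077 − 34 = 58.3077; wedge = 78.9 − 41 = 37.9.
Welfare loss = ½ × 58.3077 × 37.9 = 1104.93.

1104.93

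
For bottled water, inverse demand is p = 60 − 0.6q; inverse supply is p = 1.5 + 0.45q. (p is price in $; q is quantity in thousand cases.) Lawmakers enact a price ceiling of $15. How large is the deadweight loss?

Competitive equilibrium: 60 − 0.6q = 1.5 + 0.45q → q* = 55.7143, p* = 26.5714.
At the ceiling p = 15, quantity supplied = (15 − 1.5)/0.45 = 30.
Willingness to pay at q' = 30: 60 − 0.6·30 = 42.
Δq = 55.7143 − 30 = 25.7143; wedge = 42 − 15 = 27.
Deadweight loss = ½ × 25.7143 × 27 = $347.14 thousand.

$347.14 thousand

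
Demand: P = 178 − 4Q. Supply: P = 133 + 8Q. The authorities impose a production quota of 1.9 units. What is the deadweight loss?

20.535

Competitive equilibrium: 178 − 4Q = 133 + 8Q → Q* = 3.75, P* = 163.
At Q = 1.9: demand price = 178 − 4·1.9 = 170.4; supply price = 133 + 8·1.9 = 148.2.
ΔQ = 3.75 − 1.9 = 1.85; wedge = 170.4 − 148.2 = 22.2.
Deadweight loss = ½ × 1.85 × 22.2 = 20.535.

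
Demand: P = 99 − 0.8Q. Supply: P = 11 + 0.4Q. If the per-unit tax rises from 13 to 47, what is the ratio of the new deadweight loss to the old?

Competitive equilibrium: 99 − 0.8Q = 11 + 0.4Q → Q* = 73.3333, P* = 40.3333.
For a per-unit tax t: ΔQ = t/1.2, so DWL = ½·t·(t/1.2) = t²/2.4.
At t = 13: DWL = 70.417. At t = 47: DWL = 920.417.
Ratio = (47/13)² = 13.071.

13.071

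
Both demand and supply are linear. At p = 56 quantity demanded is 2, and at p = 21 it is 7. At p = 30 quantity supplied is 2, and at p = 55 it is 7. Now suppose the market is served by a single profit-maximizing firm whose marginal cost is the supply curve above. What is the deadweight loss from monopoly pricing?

Demand slope = (21 − 56)/(7 − 2) = −7, so p = 70 − 7q.
Supply slope = (55 − 30)/(7 − 2) = 5, so p = 20 + 5q.
Competitive equilibrium: 70 − 7q = 20 + 5q → q* = 4.1667, p* = 40.8333.
Marginal revenue: MR = 70 − 14q. Set MR = MC: 70 − 14q = 20 + 5q → q_m = 2.6316.
Price p_m = 70 − 7·2.6316 = 51.5788; MC(q_m) = 20 + 5·2.6316 = 33.158.
Competitive q* = 4.1667, so Δq = 1.5351; wedge = 51.5788 − 33.158 = 18.4208.
The triangle = ½ × 1.5351 × 18.4208 = 14.14.

14.14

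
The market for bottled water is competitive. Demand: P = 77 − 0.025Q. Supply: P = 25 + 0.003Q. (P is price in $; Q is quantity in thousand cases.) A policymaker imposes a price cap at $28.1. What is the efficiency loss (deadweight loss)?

$9501.27 thousand

Competitive equilibrium: 77 − 0.025Q = 25 + 0.003Q → Q* = 1857.14286, P* = 30.57143.
At the ceiling P = 28.1, quantity supplied = (28.1 − 25)/0.003 = 1033.33333.
Willingness to pay at Q' = 1033.33333: 77 − 0.025·1033.33333 = 51.16667.
ΔQ = 1857.14286 − 1033.33333 = 823.80953; wedge = 51.16667 − 28.1 = 23.06667.
The triangle = ½ × 823.80953 × 23.06667 = $9501.27 thousand.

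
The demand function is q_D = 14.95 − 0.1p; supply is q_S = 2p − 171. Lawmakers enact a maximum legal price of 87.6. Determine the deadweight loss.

In inverse form: demand p = 149.5 − 10q, supply p = 85.5 + 0.5q.
Competitive equilibrium: 149.5 − 10q = 85.5 + 0.5q → q* = 6.0952, p* = 88.5476.
At the ceiling p = 87.6, quantity supplied = (87.6 − 85.5)/0.5 = 4.2.
Willingness to pay at q' = 4.2: 149.5 − 10·4.2 = 107.5.
Δq = 6.0952 − 4.2 = 1.8952; wedge = 107.5 − 87.6 = 19.9.
Deadweight loss = ½ × 1.8952 × 19.9 = 18.86.

18.86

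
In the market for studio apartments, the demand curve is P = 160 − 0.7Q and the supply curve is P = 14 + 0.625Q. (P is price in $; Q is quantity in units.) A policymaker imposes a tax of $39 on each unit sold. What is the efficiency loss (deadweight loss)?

Competitive equilibrium: 160 − 0.7Q = 14 + 0.625Q → Q* = 110.1887, P* = 82.8679.
With the tax, the buyer price exceeds the seller price by 39: (160 − 0.7Q) − (14 + 0.625Q) = 39 → Q' = 80.7547.
ΔQ = 110.1887 − 80.7547 = 29.434; the wedge equals the tax, 39.
Welfare loss = ½ × 29.434 × 39 = $573.96.

$573.96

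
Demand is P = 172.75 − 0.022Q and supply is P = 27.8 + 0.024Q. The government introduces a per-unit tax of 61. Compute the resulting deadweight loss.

40445.65

Competitive equilibrium: 172.75 − 0.022Q = 27.8 + 0.024Q → Q* = 3151.087, P* = 103.4261.
With the tax, the buyer price exceeds the seller price by 61: (172.75 − 0.022Q) − (27.8 + 0.024Q) = 61 → Q' = 1825.
ΔQ = 3151.087 − 1825 = 1326.087; the wedge equals the tax, 61.
DWL = ½ × 1326.087 × 61 = 40445.65.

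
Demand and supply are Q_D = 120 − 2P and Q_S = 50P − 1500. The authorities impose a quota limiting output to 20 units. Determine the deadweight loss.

369.38

In inverse form: demand P = 60 − 0.5Q, supply P = 30 + 0.02Q.
Competitive equilibrium: 60 − 0.5Q = 30 + 0.02Q → Q* = 57.6923, P* = 31.1538.
At Q = 20: demand price = 60 − 0.5·20 = 50; supply price = 30 + 0.02·20 = 30.4.
ΔQ = 57.6923 − 20 = 37.6923; wedge = 50 − 30.4 = 19.6.
Welfare loss = ½ × 37.6923 × 19.6 = 369.38.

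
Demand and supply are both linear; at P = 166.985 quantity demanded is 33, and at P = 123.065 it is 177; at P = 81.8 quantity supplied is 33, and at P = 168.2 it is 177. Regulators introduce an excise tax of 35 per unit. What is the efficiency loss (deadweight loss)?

Demand slope = (123.065 − 166.985)/(177 − 33) = −0.305, so P = 177.05 − 0.305Q.
Supply slope = (168.2 − 81.8)/(177 − 33) = 0.6, so P = 62 + 0.6Q.
Competitive equilibrium: 177.05 − 0.305Q = 62 + 0.6Q → Q* = 127.1271, P* = 138.2762.
With the tax, the buyer price exceeds the seller price by 35: (177.05 − 0.305Q) − (62 + 0.6Q) = 35 → Q' = 88.453.
ΔQ = 127.1271 − 88.453 = 38.6741; the wedge equals the tax, 35.
Deadweight loss = ½ × 38.6741 × 35 = 676.80.

676.80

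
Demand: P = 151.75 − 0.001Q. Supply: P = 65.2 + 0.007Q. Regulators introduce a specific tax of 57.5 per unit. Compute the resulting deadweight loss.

Competitive equilibrium: 151.75 − 0.001Q = 65.2 + 0.007Q → Q* = 10818.75, P* = 140.9313.
With the tax, the buyer price exceeds the seller price by 57.5: (151.75 − 0.001Q) − (65.2 + 0.007Q) = 57.5 → Q' = 3631.25.
ΔQ = 10818.75 − 3631.25 = 7187.5; the wedge equals the tax, 57.5.
DWL = ½ × 7187.5 × 57.5 = 206640.625.

206640.625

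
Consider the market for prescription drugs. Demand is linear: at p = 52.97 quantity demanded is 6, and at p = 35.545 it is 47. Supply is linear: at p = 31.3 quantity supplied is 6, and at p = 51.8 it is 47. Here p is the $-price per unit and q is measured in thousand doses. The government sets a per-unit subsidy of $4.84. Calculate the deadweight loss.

$12.66 thousand

Demand slope = (35.545 − 52.97)/(47 − 6) = −0.425, so p = 55.52 − 0.425q.
Supply slope = (51.8 − 31.3)/(47 − 6) = 0.5, so p = 28.3 + 0.5q.
Competitive equilibrium: 55.52 − 0.425q = 28.3 + 0.5q → q* = 29.427, p* = 43.0135.
The subsidy lowers effective supply by 4.84: p = 23.46 + 0.5q.
New quantity: 55.52 − 0.425q = 23.46 + 0.5q → q' = 34.6595.
Overproduction Δq = 34.6595 − 29.427 = 5.2325; wedge = subsidy = 4.84.
The triangle = ½ × 5.2325 × 4.84 = $12.66 thousand.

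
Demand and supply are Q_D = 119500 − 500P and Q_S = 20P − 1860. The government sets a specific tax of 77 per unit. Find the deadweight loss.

In inverse form: demand P = 239 − 0.002Q, supply P = 93 + 0.05Q.
Competitive equilibrium: 239 − 0.002Q = 93 + 0.05Q → Q* = 2807.69231, P* = 233.38462.
With the tax, the buyer price exceeds the seller price by 77: (239 − 0.002Q) − (93 + 0.05Q) = 77 → Q' = 1326.92308.
ΔQ = 2807.69231 − 1326.92308 = 1480.76923; the wedge equals the tax, 77.
Deadweight loss = ½ × 1480.76923 × 77 = 57009.62.

57009.62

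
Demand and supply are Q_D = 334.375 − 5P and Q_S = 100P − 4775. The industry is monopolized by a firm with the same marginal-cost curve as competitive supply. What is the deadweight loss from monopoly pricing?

207.23

In inverse form: demand P = 66.875 − 0.2Q, supply P = 47.75 + 0.01Q.
Competitive equilibrium: 66.875 − 0.2Q = 47.75 + 0.01Q → Q* = 91.0714, P* = 48.6607.
Marginal revenue: MR = 66.875 − 0.4Q. Set MR = MC: 66.875 − 0.4Q = 47.75 + 0.01Q → Q_m = 46.6463.
Price P_m = 66.875 − 0.2·46.6463 = 57.5457; MC(Q_m) = 47.75 + 0.01·46.6463 = 48.2165.
Competitive Q* = 91.0714, so ΔQ = 44.4251; wedge = 57.5457 − 48.2165 = 9.3292.
The triangle = ½ × 44.4251 × 9.3292 = 207.23.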